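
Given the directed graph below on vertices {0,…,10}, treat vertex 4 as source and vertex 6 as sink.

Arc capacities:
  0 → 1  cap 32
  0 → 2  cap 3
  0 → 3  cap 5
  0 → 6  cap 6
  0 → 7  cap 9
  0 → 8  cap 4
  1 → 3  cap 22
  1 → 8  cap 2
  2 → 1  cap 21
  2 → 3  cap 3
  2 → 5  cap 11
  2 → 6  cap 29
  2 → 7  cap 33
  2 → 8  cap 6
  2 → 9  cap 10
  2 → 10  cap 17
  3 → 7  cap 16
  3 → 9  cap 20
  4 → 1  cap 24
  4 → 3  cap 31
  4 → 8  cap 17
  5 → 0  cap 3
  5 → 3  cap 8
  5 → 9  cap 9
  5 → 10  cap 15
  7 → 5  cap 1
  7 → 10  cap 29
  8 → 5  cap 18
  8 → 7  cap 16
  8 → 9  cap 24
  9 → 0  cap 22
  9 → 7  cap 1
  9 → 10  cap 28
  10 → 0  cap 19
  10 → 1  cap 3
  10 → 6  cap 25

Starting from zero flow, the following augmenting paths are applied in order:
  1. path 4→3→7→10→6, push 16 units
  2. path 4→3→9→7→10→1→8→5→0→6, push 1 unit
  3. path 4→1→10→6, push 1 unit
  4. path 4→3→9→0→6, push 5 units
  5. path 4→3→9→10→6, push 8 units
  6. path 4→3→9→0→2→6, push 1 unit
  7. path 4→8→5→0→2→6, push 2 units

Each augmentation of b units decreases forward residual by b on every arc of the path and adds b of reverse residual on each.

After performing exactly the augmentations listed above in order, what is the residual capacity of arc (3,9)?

Residual capacity of (3,9): 5

after path 1 (4→3→7→10→6, push 16): res(3,9)=20
after path 2 (4→3→9→7→10→1→8→5→0→6, push 1): res(3,9)=19
after path 3 (4→1→10→6, push 1): res(3,9)=19
after path 4 (4→3→9→0→6, push 5): res(3,9)=14
after path 5 (4→3→9→10→6, push 8): res(3,9)=6
after path 6 (4→3→9→0→2→6, push 1): res(3,9)=5
after path 7 (4→8→5→0→2→6, push 2): res(3,9)=5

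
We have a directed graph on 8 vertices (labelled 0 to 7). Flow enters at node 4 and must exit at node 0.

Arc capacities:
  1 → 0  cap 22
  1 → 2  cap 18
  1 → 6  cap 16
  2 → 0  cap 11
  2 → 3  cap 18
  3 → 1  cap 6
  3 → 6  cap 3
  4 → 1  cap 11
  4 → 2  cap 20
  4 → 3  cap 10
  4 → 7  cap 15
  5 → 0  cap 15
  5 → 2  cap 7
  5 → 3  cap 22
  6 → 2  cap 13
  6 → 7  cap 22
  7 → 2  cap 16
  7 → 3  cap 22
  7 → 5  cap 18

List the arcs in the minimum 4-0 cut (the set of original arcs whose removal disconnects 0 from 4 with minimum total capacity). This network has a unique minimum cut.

Min-cut arcs: {(2,0), (3,1), (4,1), (5,0)} (total capacity 43)

augment #1: 4→1→0 push 11
augment #2: 4→2→0 push 11
augment #3: 4→3→1→0 push 6
augment #4: 4→7→5→0 push 15
max flow = 43; residual-reachable set from 4 gives S-side
cut edges (S→T): {(2,0), (3,1), (4,1), (5,0)} total cap 43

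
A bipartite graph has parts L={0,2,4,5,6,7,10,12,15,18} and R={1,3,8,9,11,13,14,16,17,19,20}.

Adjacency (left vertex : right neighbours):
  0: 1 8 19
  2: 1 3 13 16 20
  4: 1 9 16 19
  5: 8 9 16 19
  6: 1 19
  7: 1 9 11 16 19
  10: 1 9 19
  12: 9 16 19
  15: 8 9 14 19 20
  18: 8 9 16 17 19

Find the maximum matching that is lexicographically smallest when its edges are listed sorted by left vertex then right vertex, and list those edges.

|M| = 9 (so the lex-smallest maximum matching has 9 edges)
process left vertices in ascending order; for each, take the smallest-labelled available neighbour that still permits 9 edges overall, or leave it unmatched if none does
lex-smallest matching: {0-1, 2-3, 4-9, 5-8, 6-19, 7-11, 12-16, 15-14, 18-17}

Lex-smallest maximum matching: {(0,1), (2,3), (4,9), (5,8), (6,19), (7,11), (12,16), (15,14), (18,17)}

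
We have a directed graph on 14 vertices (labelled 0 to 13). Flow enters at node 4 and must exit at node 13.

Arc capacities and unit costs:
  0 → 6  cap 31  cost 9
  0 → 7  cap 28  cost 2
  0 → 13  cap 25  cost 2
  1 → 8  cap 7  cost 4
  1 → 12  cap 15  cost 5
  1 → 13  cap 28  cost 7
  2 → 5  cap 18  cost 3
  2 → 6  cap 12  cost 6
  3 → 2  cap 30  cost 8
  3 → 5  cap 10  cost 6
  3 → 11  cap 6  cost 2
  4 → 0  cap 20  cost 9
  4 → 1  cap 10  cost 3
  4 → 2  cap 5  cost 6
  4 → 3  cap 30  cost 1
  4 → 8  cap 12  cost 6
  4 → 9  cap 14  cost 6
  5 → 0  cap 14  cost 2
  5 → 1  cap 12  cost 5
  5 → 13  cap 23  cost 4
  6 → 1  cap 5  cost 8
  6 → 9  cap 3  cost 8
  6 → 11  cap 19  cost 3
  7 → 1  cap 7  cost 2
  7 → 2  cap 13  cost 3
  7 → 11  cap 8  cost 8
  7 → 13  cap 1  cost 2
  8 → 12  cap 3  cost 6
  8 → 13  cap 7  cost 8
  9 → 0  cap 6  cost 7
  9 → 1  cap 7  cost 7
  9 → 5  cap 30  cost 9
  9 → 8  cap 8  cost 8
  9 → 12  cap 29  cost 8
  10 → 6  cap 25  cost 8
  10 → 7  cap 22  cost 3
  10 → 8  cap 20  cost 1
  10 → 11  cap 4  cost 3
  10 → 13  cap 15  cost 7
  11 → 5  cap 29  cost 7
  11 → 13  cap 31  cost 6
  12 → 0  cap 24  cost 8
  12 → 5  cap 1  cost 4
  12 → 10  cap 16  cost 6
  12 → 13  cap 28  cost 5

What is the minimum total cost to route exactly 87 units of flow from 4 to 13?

shortest-cost path #1: 4→3→11→13 push 6 @ unit cost 9 (adds 54)
shortest-cost path #2: 4→1→13 push 10 @ unit cost 10 (adds 100)
shortest-cost path #3: 4→0→13 push 20 @ unit cost 11 (adds 220)
shortest-cost path #4: 4→3→5→13 push 10 @ unit cost 11 (adds 110)
shortest-cost path #5: 4→2→5→13 push 5 @ unit cost 13 (adds 65)
shortest-cost path #6: 4→8→13 push 7 @ unit cost 14 (adds 98)
shortest-cost path #7: 4→9→0→13 push 5 @ unit cost 15 (adds 75)
shortest-cost path #8: 4→3→2→5→13 push 8 @ unit cost 16 (adds 128)
shortest-cost path #9: 4→8→12→13 push 3 @ unit cost 17 (adds 51)
shortest-cost path #10: 4→9→0→7→13 push 1 @ unit cost 17 (adds 17)
shortest-cost path #11: 4→9→12→13 push 8 @ unit cost 19 (adds 152)
shortest-cost path #12: 4→3→2→5→0→9→12→13 push 4 @ unit cost 20 (adds 80)
total cost = 1150

Minimum cost for 87 units: 1150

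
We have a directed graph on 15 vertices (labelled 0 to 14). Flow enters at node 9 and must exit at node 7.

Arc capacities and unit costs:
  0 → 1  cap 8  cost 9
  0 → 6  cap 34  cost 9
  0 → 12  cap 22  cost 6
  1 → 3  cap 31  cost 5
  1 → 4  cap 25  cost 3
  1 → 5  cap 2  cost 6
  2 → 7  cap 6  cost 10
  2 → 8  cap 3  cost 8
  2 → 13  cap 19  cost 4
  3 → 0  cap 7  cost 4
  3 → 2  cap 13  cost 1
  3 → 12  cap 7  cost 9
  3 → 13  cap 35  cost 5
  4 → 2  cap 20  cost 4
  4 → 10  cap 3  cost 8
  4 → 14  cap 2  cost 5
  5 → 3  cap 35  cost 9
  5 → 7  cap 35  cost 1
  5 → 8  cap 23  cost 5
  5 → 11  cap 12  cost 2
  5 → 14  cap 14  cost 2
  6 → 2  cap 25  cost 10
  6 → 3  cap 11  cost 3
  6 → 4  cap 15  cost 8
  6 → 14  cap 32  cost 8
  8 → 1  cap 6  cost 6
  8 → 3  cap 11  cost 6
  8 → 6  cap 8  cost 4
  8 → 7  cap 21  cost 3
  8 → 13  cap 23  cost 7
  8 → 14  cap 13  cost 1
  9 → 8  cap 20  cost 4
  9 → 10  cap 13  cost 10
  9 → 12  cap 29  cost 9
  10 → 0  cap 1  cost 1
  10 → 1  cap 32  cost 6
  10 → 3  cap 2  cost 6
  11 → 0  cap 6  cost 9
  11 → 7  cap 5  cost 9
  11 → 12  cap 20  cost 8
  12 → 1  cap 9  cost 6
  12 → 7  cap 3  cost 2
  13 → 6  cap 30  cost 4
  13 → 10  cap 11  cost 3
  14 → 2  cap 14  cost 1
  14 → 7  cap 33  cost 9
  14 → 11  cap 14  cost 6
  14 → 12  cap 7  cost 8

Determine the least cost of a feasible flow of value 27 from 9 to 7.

shortest-cost path #1: 9→8→7 push 20 @ unit cost 7 (adds 140)
shortest-cost path #2: 9→12→7 push 3 @ unit cost 11 (adds 33)
shortest-cost path #3: 9→12→1→5→7 push 2 @ unit cost 22 (adds 44)
shortest-cost path #4: 9→10→3→2→7 push 2 @ unit cost 27 (adds 54)
total cost = 271

Minimum cost for 27 units: 271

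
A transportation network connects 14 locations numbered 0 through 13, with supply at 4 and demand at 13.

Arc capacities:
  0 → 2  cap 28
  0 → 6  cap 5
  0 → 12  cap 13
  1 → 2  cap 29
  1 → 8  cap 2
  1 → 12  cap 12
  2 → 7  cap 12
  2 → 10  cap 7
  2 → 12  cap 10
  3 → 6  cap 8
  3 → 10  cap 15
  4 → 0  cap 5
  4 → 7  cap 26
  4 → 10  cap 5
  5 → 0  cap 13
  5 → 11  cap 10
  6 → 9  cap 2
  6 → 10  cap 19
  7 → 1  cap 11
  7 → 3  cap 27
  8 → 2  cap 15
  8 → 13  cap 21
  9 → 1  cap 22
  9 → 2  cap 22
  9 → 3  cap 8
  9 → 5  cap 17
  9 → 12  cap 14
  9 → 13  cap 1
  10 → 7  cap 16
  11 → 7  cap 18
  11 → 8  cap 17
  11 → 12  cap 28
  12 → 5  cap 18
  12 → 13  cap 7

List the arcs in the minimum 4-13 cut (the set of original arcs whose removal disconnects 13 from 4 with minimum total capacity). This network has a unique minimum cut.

augment #1: 4→0→12→13 push 5
augment #2: 4→7→1→8→13 push 2
augment #3: 4→7→1→12→13 push 2
augment #4: 4→7→3→6→9→13 push 1
augment #5: 4→7→1→12→5→11→8→13 push 7
augment #6: 4→7→3→6→9→5→11→8→13 push 1
max flow = 18; residual-reachable set from 4 gives S-side
cut edges (S→T): {(4,0), (6,9), (7,1)} total cap 18

Min-cut arcs: {(4,0), (6,9), (7,1)} (total capacity 18)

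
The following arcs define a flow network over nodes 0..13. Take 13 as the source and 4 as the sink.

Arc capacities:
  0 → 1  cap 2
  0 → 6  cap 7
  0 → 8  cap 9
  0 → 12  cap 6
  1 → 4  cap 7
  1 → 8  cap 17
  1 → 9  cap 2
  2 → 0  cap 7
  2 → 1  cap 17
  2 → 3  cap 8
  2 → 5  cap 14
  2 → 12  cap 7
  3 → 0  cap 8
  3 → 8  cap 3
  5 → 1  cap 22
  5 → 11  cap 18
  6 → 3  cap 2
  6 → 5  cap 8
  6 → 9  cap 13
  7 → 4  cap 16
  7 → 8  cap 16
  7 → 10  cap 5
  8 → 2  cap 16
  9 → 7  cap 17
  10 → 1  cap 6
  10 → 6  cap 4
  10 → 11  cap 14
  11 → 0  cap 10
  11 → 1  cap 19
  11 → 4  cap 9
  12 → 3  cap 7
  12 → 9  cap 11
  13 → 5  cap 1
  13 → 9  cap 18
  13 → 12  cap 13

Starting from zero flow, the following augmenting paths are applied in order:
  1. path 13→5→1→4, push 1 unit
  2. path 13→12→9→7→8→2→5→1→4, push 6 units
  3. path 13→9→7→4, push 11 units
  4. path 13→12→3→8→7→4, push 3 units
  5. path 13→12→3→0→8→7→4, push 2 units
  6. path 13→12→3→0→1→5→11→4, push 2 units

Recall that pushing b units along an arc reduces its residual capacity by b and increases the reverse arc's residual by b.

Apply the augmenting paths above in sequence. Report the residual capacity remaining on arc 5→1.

after path 1 (13→5→1→4, push 1): res(5,1)=21
after path 2 (13→12→9→7→8→2→5→1→4, push 6): res(5,1)=15
after path 3 (13→9→7→4, push 11): res(5,1)=15
after path 4 (13→12→3→8→7→4, push 3): res(5,1)=15
after path 5 (13→12→3→0→8→7→4, push 2): res(5,1)=15
after path 6 (13→12→3→0→1→5→11→4, push 2): res(5,1)=17

Residual capacity of (5,1): 17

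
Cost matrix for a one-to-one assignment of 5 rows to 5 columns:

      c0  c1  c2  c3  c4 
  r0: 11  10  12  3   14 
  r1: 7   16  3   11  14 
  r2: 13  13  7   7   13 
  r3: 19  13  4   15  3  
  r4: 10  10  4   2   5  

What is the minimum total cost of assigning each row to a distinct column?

Minimum assignment cost: 29

optimal assignment: row0→col1 (cost 10), row1→col0 (cost 7), row2→col2 (cost 7), row3→col4 (cost 3), row4→col3 (cost 2)
total = 10 + 7 + 7 + 3 + 2 = 29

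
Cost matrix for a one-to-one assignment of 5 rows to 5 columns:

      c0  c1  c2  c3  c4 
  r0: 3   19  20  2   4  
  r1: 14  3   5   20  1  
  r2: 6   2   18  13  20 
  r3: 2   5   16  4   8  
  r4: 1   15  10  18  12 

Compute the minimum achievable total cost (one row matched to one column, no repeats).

optimal assignment: row0→col4 (cost 4), row1→col2 (cost 5), row2→col1 (cost 2), row3→col3 (cost 4), row4→col0 (cost 1)
total = 4 + 5 + 2 + 4 + 1 = 16

Minimum assignment cost: 16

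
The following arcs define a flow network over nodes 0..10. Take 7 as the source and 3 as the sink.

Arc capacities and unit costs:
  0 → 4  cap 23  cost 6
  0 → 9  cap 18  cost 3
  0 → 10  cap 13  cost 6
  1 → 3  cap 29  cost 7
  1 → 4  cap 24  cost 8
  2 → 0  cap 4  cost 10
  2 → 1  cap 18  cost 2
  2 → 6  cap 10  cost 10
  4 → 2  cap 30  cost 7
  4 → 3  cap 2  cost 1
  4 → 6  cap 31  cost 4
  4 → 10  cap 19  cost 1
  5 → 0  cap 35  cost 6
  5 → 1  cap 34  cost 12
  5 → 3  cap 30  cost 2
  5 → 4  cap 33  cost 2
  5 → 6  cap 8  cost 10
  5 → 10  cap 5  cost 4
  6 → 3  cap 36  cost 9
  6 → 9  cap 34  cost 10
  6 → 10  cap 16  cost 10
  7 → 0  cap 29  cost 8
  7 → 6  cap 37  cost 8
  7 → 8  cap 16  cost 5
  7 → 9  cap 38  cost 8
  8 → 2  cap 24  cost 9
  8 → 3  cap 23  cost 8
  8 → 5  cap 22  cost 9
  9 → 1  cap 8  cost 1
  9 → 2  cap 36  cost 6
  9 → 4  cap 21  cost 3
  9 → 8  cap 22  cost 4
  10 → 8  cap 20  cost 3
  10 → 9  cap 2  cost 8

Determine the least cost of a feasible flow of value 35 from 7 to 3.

Minimum cost for 35 units: 513

shortest-cost path #1: 7→9→4→3 push 2 @ unit cost 12 (adds 24)
shortest-cost path #2: 7→8→3 push 16 @ unit cost 13 (adds 208)
shortest-cost path #3: 7→9→1→3 push 8 @ unit cost 16 (adds 128)
shortest-cost path #4: 7→6→3 push 9 @ unit cost 17 (adds 153)
total cost = 513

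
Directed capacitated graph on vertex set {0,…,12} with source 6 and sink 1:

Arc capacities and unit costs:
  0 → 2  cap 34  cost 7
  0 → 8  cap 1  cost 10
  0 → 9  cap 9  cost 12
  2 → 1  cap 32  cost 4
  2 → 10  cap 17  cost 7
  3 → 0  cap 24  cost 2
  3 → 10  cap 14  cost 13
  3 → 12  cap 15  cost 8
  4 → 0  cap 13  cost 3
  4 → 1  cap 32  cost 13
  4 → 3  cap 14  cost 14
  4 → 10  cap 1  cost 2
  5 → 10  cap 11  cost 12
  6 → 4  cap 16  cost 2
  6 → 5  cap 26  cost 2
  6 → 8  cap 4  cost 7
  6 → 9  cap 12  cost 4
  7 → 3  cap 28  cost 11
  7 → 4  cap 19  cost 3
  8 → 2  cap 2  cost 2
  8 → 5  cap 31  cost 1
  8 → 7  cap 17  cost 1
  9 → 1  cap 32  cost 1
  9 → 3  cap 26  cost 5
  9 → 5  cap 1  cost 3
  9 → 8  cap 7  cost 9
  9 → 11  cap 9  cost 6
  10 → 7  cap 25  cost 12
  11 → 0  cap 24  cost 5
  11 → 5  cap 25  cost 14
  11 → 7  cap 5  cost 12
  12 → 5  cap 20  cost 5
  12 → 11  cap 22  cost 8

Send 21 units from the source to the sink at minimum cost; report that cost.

Minimum cost for 21 units: 191

shortest-cost path #1: 6→9→1 push 12 @ unit cost 5 (adds 60)
shortest-cost path #2: 6→8→2→1 push 2 @ unit cost 13 (adds 26)
shortest-cost path #3: 6→4→1 push 7 @ unit cost 15 (adds 105)
total cost = 191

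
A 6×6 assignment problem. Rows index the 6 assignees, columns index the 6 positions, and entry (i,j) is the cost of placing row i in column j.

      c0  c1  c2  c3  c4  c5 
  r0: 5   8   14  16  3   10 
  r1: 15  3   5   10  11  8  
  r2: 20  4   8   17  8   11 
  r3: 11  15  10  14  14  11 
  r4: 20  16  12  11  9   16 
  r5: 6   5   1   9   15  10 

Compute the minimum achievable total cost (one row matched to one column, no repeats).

Minimum assignment cost: 38

optimal assignment: row0→col4 (cost 3), row1→col5 (cost 8), row2→col1 (cost 4), row3→col0 (cost 11), row4→col3 (cost 11), row5→col2 (cost 1)
total = 3 + 8 + 4 + 11 + 11 + 1 = 38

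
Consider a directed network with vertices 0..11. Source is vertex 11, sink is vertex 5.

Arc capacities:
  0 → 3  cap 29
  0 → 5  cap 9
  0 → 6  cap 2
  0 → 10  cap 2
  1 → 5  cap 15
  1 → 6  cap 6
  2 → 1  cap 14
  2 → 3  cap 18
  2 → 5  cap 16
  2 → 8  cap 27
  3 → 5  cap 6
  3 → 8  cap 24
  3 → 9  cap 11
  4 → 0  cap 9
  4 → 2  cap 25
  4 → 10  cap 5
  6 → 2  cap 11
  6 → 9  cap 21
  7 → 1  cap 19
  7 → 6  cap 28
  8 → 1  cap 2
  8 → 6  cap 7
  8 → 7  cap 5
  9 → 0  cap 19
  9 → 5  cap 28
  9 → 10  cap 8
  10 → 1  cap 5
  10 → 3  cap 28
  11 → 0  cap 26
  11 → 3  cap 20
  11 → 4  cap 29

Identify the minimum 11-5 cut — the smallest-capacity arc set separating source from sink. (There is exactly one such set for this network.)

Min-cut arcs: {(0,5), (0,6), (3,5), (3,9), (4,2), (8,1), (8,6), (8,7), (10,1)} (total capacity 72)

augment #1: 11→0→5 push 9
augment #2: 11→3→5 push 6
augment #3: 11→3→9→5 push 11
augment #4: 11→4→2→5 push 16
augment #5: 11→0→6→9→5 push 2
augment #6: 11→0→10→1→5 push 2
augment #7: 11→3→8→1→5 push 2
augment #8: 11→4→2→1→5 push 9
augment #9: 11→4→10→1→5 push 2
augment #10: 11→3→8→6→9→5 push 1
augment #11: 11→0→3→8→6→9→5 push 6
augment #12: 11→4→10→1→6→9→5 push 1
augment #13: 11→0→3→8→7→6→9→5 push 5
max flow = 72; residual-reachable set from 11 gives S-side
cut edges (S→T): {(0,5), (0,6), (3,5), (3,9), (4,2), (8,1), (8,6), (8,7), (10,1)} total cap 72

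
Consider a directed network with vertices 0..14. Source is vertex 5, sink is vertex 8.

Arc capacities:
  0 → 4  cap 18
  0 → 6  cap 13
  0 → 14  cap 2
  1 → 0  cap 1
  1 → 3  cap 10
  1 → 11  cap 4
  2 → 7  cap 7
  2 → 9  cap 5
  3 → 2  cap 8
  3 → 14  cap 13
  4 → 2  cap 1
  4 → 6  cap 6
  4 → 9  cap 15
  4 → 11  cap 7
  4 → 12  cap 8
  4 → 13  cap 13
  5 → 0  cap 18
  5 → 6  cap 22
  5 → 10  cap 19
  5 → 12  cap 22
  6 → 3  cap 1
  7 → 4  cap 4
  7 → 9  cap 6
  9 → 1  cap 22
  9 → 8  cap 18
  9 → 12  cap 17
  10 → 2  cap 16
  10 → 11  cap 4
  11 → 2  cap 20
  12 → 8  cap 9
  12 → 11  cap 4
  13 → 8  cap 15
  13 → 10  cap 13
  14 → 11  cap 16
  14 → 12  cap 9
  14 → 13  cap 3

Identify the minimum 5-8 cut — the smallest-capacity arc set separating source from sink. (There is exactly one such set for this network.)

augment #1: 5→12→8 push 9
augment #2: 5→0→4→9→8 push 15
augment #3: 5→0→4→13→8 push 3
augment #4: 5→10→2→9→8 push 3
augment #5: 5→6→3→14→13→8 push 1
augment #6: 5→10→2→7→4→13→8 push 4
augment #7: 5→10→2→9→4→13→8 push 2
augment #8: 5→10→2→7→9→4→13→8 push 3
max flow = 40; residual-reachable set from 5 gives S-side
cut edges (S→T): {(2,7), (2,9), (5,0), (6,3), (12,8)} total cap 40

Min-cut arcs: {(2,7), (2,9), (5,0), (6,3), (12,8)} (total capacity 40)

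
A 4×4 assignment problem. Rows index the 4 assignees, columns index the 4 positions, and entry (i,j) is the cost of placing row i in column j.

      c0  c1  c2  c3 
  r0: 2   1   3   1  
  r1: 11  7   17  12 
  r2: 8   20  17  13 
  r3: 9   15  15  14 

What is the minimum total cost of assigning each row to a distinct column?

Minimum assignment cost: 31

optimal assignment: row0→col3 (cost 1), row1→col1 (cost 7), row2→col0 (cost 8), row3→col2 (cost 15)
total = 1 + 7 + 8 + 15 = 31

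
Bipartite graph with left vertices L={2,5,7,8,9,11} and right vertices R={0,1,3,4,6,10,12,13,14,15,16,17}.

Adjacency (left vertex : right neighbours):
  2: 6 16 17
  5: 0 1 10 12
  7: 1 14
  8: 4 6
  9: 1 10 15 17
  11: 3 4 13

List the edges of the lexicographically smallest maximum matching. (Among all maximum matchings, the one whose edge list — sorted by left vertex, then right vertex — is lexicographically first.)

|M| = 6 (so the lex-smallest maximum matching has 6 edges)
process left vertices in ascending order; for each, take the smallest-labelled available neighbour that still permits 6 edges overall, or leave it unmatched if none does
lex-smallest matching: {2-6, 5-0, 7-1, 8-4, 9-10, 11-3}

Lex-smallest maximum matching: {(2,6), (5,0), (7,1), (8,4), (9,10), (11,3)}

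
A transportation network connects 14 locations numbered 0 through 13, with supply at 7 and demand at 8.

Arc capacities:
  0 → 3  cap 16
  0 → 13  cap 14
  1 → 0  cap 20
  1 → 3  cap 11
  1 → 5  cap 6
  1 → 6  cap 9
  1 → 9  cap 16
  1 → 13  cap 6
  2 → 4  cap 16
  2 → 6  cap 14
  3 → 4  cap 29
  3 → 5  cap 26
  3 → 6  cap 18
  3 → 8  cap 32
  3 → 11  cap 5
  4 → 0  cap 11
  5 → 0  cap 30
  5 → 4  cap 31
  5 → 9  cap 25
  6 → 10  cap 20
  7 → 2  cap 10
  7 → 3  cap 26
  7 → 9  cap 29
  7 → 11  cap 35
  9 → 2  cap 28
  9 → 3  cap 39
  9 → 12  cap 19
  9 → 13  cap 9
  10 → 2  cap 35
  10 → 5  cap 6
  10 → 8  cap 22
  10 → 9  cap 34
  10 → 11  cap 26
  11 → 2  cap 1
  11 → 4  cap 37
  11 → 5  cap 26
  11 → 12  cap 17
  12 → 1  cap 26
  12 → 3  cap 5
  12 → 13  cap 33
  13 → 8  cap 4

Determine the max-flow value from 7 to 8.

augment #1: 7→3→8 bottleneck 26, total now 26
augment #2: 7→9→3→8 bottleneck 6, total now 32
augment #3: 7→9→13→8 bottleneck 4, total now 36
augment #4: 7→2→6→10→8 bottleneck 10, total now 46
augment #5: 7→9→2→6→10→8 bottleneck 4, total now 50
augment #6: 7→9→3→6→10→8 bottleneck 6, total now 56

Maximum flow value: 56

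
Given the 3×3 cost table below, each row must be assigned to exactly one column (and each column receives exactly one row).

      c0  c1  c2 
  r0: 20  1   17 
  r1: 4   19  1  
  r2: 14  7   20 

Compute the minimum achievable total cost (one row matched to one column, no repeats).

optimal assignment: row0→col1 (cost 1), row1→col2 (cost 1), row2→col0 (cost 14)
total = 1 + 1 + 14 = 16

Minimum assignment cost: 16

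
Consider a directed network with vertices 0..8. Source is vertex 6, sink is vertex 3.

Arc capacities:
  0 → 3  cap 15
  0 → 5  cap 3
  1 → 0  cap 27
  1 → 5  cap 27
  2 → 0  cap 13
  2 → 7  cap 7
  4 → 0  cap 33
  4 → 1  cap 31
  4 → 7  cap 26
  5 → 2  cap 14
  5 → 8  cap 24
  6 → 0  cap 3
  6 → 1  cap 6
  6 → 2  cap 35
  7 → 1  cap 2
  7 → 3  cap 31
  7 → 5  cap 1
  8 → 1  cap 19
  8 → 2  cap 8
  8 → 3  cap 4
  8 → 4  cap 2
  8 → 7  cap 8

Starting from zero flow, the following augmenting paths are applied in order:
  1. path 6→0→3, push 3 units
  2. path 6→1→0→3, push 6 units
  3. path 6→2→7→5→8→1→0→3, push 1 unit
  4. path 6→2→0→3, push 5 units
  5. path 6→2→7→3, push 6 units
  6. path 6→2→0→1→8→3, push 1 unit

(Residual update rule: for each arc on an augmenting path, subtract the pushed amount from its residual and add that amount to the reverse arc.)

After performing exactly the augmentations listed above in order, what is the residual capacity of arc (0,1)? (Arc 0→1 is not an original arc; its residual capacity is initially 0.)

after path 1 (6→0→3, push 3): res(0,1)=0
after path 2 (6→1→0→3, push 6): res(0,1)=6
after path 3 (6→2→7→5→8→1→0→3, push 1): res(0,1)=7
after path 4 (6→2→0→3, push 5): res(0,1)=7
after path 5 (6→2→7→3, push 6): res(0,1)=7
after path 6 (6→2→0→1→8→3, push 1): res(0,1)=6

Residual capacity of (0,1): 6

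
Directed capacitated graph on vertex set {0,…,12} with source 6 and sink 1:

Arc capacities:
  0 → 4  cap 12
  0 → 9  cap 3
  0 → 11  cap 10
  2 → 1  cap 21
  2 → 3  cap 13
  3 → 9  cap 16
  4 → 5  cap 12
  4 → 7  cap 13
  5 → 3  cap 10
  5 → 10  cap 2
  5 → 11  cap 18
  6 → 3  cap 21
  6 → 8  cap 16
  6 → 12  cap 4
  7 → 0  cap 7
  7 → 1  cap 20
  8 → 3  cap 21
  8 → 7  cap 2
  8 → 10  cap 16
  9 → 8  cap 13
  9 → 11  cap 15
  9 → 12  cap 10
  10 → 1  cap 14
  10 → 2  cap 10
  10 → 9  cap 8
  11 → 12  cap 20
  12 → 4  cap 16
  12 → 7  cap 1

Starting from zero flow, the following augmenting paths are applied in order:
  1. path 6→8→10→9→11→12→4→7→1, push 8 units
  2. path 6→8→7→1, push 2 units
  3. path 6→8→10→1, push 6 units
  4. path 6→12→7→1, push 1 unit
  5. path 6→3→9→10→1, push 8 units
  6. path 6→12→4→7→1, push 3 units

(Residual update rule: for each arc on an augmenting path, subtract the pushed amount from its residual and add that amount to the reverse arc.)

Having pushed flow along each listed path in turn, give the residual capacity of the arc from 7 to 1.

after path 1 (6→8→10→9→11→12→4→7→1, push 8): res(7,1)=12
after path 2 (6→8→7→1, push 2): res(7,1)=10
after path 3 (6→8→10→1, push 6): res(7,1)=10
after path 4 (6→12→7→1, push 1): res(7,1)=9
after path 5 (6→3→9→10→1, push 8): res(7,1)=9
after path 6 (6→12→4→7→1, push 3): res(7,1)=6

Residual capacity of (7,1): 6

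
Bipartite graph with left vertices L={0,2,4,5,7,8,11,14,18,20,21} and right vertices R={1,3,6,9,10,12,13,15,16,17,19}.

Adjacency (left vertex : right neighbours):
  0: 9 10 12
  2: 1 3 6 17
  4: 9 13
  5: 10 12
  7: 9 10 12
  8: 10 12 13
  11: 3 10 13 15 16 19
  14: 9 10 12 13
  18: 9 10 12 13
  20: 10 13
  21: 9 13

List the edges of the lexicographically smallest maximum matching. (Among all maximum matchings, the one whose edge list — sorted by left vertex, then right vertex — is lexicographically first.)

|M| = 6 (so the lex-smallest maximum matching has 6 edges)
process left vertices in ascending order; for each, take the smallest-labelled available neighbour that still permits 6 edges overall, or leave it unmatched if none does
lex-smallest matching: {0-9, 2-1, 4-13, 5-10, 7-12, 11-3}

Lex-smallest maximum matching: {(0,9), (2,1), (4,13), (5,10), (7,12), (11,3)}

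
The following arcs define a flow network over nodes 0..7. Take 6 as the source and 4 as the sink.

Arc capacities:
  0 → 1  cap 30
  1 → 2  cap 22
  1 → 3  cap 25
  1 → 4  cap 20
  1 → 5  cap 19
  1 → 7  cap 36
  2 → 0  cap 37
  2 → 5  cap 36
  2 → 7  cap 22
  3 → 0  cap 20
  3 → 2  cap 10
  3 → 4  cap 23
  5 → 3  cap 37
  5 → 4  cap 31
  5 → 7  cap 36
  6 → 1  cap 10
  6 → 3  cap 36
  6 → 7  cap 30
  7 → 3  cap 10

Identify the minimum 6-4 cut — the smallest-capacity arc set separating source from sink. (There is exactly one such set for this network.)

Min-cut arcs: {(6,1), (6,3), (7,3)} (total capacity 56)

augment #1: 6→1→4 push 10
augment #2: 6→3→4 push 23
augment #3: 6→3→0→1→4 push 10
augment #4: 6→3→2→5→4 push 3
augment #5: 6→7→3→2→5→4 push 7
augment #6: 6→7→3→0→1→5→4 push 3
max flow = 56; residual-reachable set from 6 gives S-side
cut edges (S→T): {(6,1), (6,3), (7,3)} total cap 56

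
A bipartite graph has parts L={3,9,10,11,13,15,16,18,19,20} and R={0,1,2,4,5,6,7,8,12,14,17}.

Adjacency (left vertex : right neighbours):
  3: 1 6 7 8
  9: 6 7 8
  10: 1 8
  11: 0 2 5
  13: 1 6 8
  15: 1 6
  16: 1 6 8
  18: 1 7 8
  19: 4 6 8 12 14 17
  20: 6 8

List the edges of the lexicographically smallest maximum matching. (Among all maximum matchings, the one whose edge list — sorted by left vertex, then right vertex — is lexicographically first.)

Lex-smallest maximum matching: {(3,1), (9,6), (10,8), (11,0), (18,7), (19,4)}

|M| = 6 (so the lex-smallest maximum matching has 6 edges)
process left vertices in ascending order; for each, take the smallest-labelled available neighbour that still permits 6 edges overall, or leave it unmatched if none does
lex-smallest matching: {3-1, 9-6, 10-8, 11-0, 18-7, 19-4}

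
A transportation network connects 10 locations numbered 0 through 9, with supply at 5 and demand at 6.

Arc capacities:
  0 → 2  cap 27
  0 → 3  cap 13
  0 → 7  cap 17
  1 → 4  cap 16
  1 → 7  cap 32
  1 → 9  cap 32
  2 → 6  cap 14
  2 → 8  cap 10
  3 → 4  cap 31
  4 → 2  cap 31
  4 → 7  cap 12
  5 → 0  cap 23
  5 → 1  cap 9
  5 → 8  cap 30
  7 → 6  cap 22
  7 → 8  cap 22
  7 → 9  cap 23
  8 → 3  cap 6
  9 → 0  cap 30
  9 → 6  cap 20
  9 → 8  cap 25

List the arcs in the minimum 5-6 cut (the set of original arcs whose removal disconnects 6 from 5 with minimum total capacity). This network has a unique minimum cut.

augment #1: 5→0→2→6 push 14
augment #2: 5→0→7→6 push 9
augment #3: 5→1→7→6 push 9
augment #4: 5→8→3→4→7→6 push 4
augment #5: 5→8→3→4→7→9→6 push 2
max flow = 38; residual-reachable set from 5 gives S-side
cut edges (S→T): {(5,0), (5,1), (8,3)} total cap 38

Min-cut arcs: {(5,0), (5,1), (8,3)} (total capacity 38)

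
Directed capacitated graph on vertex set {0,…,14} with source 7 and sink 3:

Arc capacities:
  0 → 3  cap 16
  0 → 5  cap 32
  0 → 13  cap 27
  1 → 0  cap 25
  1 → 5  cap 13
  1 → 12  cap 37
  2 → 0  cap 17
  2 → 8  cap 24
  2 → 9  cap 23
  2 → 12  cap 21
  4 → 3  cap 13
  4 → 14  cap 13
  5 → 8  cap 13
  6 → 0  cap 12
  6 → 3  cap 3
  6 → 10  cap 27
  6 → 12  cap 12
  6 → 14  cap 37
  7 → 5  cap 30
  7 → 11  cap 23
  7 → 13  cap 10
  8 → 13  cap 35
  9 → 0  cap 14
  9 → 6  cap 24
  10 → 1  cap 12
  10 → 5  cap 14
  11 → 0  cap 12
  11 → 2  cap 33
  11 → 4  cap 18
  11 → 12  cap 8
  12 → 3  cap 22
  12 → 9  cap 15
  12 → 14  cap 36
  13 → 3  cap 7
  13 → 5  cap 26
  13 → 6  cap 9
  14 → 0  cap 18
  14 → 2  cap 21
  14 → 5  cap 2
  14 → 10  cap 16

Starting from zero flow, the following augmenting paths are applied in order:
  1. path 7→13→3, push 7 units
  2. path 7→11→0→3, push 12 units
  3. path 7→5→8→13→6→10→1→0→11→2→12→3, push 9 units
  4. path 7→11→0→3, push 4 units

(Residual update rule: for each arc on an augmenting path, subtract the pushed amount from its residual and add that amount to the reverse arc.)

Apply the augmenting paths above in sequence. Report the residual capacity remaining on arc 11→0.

Residual capacity of (11,0): 5

after path 1 (7→13→3, push 7): res(11,0)=12
after path 2 (7→11→0→3, push 12): res(11,0)=0
after path 3 (7→5→8→13→6→10→1→0→11→2→12→3, push 9): res(11,0)=9
after path 4 (7→11→0→3, push 4): res(11,0)=5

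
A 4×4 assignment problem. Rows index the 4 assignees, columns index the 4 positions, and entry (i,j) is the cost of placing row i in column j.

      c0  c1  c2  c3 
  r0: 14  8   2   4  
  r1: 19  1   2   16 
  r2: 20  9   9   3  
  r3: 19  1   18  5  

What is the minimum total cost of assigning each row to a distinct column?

Minimum assignment cost: 20

optimal assignment: row0→col0 (cost 14), row1→col2 (cost 2), row2→col3 (cost 3), row3→col1 (cost 1)
total = 14 + 2 + 3 + 1 = 20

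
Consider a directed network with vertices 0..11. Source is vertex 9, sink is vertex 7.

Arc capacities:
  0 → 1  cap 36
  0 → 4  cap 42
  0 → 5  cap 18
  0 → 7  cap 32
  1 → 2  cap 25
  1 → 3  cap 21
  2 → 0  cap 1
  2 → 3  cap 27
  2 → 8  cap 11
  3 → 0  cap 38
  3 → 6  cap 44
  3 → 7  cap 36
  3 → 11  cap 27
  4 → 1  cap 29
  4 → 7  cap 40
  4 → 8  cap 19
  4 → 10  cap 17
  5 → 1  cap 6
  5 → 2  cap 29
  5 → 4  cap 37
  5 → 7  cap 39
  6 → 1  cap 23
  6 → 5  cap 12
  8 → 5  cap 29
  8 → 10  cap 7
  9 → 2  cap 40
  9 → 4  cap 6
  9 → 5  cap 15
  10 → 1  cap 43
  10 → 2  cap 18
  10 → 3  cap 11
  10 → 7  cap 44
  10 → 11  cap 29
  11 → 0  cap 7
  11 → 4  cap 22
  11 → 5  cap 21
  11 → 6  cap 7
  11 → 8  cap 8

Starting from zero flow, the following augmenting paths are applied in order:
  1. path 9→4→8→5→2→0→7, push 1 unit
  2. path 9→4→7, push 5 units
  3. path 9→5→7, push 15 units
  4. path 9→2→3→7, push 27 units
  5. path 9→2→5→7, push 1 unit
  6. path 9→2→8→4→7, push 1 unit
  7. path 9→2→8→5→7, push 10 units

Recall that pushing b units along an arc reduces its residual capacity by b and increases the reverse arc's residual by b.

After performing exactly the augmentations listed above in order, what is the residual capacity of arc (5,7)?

after path 1 (9→4→8→5→2→0→7, push 1): res(5,7)=39
after path 2 (9→4→7, push 5): res(5,7)=39
after path 3 (9→5→7, push 15): res(5,7)=24
after path 4 (9→2→3→7, push 27): res(5,7)=24
after path 5 (9→2→5→7, push 1): res(5,7)=23
after path 6 (9→2→8→4→7, push 1): res(5,7)=23
after path 7 (9→2→8→5→7, push 10): res(5,7)=13

Residual capacity of (5,7): 13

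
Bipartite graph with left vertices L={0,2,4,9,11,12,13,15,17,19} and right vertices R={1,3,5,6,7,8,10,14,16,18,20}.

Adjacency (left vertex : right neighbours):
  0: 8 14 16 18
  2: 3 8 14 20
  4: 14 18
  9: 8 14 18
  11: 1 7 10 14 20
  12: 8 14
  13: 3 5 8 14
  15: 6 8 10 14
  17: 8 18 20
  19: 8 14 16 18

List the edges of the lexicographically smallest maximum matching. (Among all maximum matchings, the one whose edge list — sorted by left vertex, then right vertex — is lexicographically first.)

Lex-smallest maximum matching: {(0,8), (2,3), (4,14), (9,18), (11,1), (13,5), (15,6), (17,20), (19,16)}

|M| = 9 (so the lex-smallest maximum matching has 9 edges)
process left vertices in ascending order; for each, take the smallest-labelled available neighbour that still permits 9 edges overall, or leave it unmatched if none does
lex-smallest matching: {0-8, 2-3, 4-14, 9-18, 11-1, 13-5, 15-6, 17-20, 19-16}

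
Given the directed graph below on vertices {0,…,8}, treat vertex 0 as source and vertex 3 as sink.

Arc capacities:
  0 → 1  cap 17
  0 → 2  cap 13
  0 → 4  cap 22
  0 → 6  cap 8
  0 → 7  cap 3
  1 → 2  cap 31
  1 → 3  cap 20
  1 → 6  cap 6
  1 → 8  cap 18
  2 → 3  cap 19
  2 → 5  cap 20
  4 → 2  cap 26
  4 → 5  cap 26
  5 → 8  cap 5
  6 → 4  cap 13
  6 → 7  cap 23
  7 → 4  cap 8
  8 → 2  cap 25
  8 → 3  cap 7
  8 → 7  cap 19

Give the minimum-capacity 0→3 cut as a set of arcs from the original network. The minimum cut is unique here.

Min-cut arcs: {(0,1), (2,3), (5,8)} (total capacity 41)

augment #1: 0→1→3 push 17
augment #2: 0→2→3 push 13
augment #3: 0→4→2→3 push 6
augment #4: 0→4→5→8→3 push 5
max flow = 41; residual-reachable set from 0 gives S-side
cut edges (S→T): {(0,1), (2,3), (5,8)} total cap 41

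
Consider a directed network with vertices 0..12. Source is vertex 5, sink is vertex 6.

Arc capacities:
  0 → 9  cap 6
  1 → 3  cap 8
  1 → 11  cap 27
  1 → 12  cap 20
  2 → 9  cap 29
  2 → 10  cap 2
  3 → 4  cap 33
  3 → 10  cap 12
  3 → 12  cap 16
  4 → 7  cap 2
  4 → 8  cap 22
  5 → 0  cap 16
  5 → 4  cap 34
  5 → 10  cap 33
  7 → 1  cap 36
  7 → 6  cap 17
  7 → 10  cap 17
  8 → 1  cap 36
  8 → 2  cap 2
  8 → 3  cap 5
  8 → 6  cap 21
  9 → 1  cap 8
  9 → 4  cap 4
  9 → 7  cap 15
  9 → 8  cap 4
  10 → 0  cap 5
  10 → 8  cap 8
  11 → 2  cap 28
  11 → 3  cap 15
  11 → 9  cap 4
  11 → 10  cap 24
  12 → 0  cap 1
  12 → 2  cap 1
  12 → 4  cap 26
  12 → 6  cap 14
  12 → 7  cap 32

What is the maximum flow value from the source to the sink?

augment #1: 5→4→7→6 bottleneck 2, total now 2
augment #2: 5→4→8→6 bottleneck 21, total now 23
augment #3: 5→0→9→7→6 bottleneck 6, total now 29
augment #4: 5→4→8→1→12→6 bottleneck 1, total now 30
augment #5: 5→10→8→1→12→6 bottleneck 8, total now 38

Maximum flow value: 38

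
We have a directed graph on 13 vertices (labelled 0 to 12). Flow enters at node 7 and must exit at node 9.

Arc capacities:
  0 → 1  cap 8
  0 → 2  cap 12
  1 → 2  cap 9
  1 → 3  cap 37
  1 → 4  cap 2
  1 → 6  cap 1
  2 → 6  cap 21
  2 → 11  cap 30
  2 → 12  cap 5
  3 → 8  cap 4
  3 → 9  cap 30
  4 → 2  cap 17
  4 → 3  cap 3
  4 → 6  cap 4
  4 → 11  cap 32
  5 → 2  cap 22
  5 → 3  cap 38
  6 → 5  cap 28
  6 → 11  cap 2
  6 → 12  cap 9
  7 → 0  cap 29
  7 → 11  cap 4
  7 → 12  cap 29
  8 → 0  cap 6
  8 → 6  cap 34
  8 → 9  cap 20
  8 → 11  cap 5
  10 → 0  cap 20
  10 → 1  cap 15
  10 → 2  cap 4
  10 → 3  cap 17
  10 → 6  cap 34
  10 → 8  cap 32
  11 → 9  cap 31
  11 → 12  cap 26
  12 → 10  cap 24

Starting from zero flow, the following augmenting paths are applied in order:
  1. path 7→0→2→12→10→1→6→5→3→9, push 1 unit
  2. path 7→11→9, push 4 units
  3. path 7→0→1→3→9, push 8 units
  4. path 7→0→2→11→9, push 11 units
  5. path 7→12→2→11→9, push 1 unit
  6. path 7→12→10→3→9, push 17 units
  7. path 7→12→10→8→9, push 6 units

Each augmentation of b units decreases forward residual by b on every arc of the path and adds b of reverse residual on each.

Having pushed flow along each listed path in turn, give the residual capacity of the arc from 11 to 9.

Residual capacity of (11,9): 15

after path 1 (7→0→2→12→10→1→6→5→3→9, push 1): res(11,9)=31
after path 2 (7→11→9, push 4): res(11,9)=27
after path 3 (7→0→1→3→9, push 8): res(11,9)=27
after path 4 (7→0→2→11→9, push 11): res(11,9)=16
after path 5 (7→12→2→11→9, push 1): res(11,9)=15
after path 6 (7→12→10→3→9, push 17): res(11,9)=15
after path 7 (7→12→10→8→9, push 6): res(11,9)=15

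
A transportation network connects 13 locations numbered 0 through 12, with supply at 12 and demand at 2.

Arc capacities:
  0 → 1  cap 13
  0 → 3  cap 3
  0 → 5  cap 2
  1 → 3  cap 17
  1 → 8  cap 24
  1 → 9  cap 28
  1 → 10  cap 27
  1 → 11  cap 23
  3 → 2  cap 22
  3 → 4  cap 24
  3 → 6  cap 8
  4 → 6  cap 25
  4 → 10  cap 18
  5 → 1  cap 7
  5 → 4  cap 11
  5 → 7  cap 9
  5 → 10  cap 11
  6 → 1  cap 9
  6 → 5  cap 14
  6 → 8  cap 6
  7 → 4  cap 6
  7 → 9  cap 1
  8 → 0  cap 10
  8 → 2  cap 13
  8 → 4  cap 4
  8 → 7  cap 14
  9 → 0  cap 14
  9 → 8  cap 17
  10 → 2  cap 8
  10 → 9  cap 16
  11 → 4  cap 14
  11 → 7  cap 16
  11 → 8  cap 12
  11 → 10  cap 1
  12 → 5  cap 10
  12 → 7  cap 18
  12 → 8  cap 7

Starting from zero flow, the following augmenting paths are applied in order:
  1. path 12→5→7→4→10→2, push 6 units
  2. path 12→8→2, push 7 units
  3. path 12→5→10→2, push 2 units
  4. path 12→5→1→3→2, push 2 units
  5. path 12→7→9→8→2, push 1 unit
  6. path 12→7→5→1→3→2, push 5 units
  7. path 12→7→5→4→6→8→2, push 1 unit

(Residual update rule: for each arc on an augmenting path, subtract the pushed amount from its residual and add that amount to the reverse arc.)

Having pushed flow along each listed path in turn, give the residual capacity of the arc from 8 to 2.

after path 1 (12→5→7→4→10→2, push 6): res(8,2)=13
after path 2 (12→8→2, push 7): res(8,2)=6
after path 3 (12→5→10→2, push 2): res(8,2)=6
after path 4 (12→5→1→3→2, push 2): res(8,2)=6
after path 5 (12→7→9→8→2, push 1): res(8,2)=5
after path 6 (12→7→5→1→3→2, push 5): res(8,2)=5
after path 7 (12→7→5→4→6→8→2, push 1): res(8,2)=4

Residual capacity of (8,2): 4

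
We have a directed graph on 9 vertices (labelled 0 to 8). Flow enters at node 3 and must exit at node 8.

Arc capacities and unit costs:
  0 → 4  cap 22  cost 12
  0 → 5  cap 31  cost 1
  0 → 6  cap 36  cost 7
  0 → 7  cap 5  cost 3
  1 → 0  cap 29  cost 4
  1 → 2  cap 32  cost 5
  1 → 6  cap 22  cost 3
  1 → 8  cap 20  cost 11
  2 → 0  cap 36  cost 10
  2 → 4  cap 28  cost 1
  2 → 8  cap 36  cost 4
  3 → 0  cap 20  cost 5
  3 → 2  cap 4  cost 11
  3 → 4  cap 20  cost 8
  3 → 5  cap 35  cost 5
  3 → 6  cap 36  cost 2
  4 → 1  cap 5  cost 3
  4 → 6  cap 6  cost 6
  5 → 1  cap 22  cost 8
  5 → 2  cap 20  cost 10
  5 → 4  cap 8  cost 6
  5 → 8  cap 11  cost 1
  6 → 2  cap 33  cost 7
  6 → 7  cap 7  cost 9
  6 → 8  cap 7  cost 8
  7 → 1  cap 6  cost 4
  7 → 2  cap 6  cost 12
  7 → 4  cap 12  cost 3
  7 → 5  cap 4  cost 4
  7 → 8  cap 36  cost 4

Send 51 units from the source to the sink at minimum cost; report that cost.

Minimum cost for 51 units: 560

shortest-cost path #1: 3→5→8 push 11 @ unit cost 6 (adds 66)
shortest-cost path #2: 3→6→8 push 7 @ unit cost 10 (adds 70)
shortest-cost path #3: 3→0→7→8 push 5 @ unit cost 12 (adds 60)
shortest-cost path #4: 3→6→2→8 push 28 @ unit cost 13 (adds 364)
total cost = 560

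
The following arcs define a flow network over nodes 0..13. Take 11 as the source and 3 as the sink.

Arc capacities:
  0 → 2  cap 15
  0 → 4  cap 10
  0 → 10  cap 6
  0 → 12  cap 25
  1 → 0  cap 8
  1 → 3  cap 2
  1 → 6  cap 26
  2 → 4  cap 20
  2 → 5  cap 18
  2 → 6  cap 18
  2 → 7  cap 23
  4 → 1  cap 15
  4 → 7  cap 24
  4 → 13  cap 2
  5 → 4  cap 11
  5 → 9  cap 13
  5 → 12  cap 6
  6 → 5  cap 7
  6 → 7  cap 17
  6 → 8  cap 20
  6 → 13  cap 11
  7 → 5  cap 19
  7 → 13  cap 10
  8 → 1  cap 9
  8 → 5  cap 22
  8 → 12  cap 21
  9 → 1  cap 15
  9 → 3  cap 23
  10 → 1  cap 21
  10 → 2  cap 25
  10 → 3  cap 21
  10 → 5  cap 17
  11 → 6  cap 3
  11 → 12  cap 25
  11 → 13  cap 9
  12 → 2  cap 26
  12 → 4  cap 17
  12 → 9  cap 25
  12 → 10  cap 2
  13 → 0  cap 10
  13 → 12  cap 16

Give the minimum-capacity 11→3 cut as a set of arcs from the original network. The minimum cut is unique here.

augment #1: 11→12→9→3 push 23
augment #2: 11→12→10→3 push 2
augment #3: 11→6→8→1→3 push 2
augment #4: 11→13→0→10→3 push 6
max flow = 33; residual-reachable set from 11 gives S-side
cut edges (S→T): {(0,10), (1,3), (9,3), (12,10)} total cap 33

Min-cut arcs: {(0,10), (1,3), (9,3), (12,10)} (total capacity 33)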